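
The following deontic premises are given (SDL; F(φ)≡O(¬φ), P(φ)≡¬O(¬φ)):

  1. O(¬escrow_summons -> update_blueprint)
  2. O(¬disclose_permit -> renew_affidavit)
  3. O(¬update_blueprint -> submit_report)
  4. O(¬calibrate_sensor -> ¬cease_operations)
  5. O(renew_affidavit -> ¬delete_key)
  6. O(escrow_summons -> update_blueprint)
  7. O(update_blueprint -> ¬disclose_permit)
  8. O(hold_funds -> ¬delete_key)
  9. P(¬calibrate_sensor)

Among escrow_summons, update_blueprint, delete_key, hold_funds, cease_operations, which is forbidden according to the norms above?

Premises 1 and 6 cover both cases: O(¬escrow_summons -> update_blueprint) and O(escrow_summons -> update_blueprint). Since ¬escrow_summons ∨ escrow_summons is a tautology, O(update_blueprint) follows.
With premise 7, O(update_blueprint -> ¬disclose_permit), the K-axiom yields O(¬disclose_permit).
With premise 2, O(¬disclose_permit -> renew_affidavit), the K-axiom yields O(renew_affidavit).
From O(renew_affidavit) and premise 5, O(renew_affidavit -> ¬delete_key), we obtain O(¬delete_key).
So O(¬delete_key) holds, i.e. delete_key is forbidden. None of the other listed options is forbidden under the premises.

delete_key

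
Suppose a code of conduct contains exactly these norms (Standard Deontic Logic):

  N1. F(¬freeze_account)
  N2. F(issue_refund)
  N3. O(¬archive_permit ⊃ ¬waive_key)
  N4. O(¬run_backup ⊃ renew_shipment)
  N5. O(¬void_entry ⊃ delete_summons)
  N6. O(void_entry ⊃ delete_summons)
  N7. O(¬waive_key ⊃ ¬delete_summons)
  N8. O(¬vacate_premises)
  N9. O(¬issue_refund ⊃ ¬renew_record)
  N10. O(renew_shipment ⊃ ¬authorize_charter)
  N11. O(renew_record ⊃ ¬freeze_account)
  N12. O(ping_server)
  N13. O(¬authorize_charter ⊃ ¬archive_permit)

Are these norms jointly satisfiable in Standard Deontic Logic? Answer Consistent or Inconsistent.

Consistent

Premise 11 is O(renew_record ⊃ ¬freeze_account), but O(renew_record) is not derivable from the premises, so it does not yield O(¬freeze_account).
So O(¬freeze_account) is not derivable, and the apparent clash with O(freeze_account) does not arise.
A world satisfying every obligation exists (e.g. archive_permit=true, authorize_charter=true, delete_summons=true, freeze_account=true, issue_refund=false, ping_server=true, renew_record=false, renew_shipment=false, run_backup=true, vacate_premises=false, void_entry=false, waive_key=true); no atom is both obligatory and forbidden, so the set is consistent.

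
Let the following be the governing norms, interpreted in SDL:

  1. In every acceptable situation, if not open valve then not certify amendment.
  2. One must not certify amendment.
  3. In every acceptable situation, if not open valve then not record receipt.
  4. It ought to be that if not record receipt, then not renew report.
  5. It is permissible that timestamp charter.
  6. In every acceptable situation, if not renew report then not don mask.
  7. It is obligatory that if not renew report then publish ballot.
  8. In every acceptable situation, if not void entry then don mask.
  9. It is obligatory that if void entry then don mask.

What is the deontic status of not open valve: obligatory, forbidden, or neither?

Premises 8 and 9 cover both cases: O(¬void_entry → don_mask) and O(void_entry → don_mask). Since ¬void_entry ∨ void_entry is a tautology, O(don_mask) follows.
Premise 6, O(¬renew_report → ¬don_mask), contraposes to O(don_mask → renew_report); with O(don_mask) we get O(renew_report).
The contrapositive of premise 4 (O(¬record_receipt → ¬renew_report)) is O(renew_report → record_receipt), and O(renew_report) is already established, so O(record_receipt).
Premise 3 is O(¬open_valve → ¬record_receipt); contrapositively O(record_receipt → open_valve). Since O(record_receipt) holds, K gives O(open_valve).
Premises 1, 2, 5, 7 do not contribute to this derivation.
Thus O(open_valve), which is F(¬open_valve): ¬open_valve is forbidden.

Forbidden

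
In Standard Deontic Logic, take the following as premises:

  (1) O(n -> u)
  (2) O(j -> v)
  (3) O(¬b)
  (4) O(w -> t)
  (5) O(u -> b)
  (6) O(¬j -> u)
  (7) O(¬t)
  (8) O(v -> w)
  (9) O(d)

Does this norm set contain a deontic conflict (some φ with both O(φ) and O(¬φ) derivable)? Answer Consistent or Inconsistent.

From premise 7 we have O(¬t).
Premise 4 is O(w -> t); contrapositively O(¬t -> ¬w). Since O(¬t) holds, K gives O(¬w).
Premise 8 is O(v -> w); contrapositively O(¬w -> ¬v). Since O(¬w) holds, K gives O(¬v).
Premise 2 is O(j -> v); contrapositively O(¬v -> ¬j). Since O(¬v) holds, K gives O(¬j).
Applying K to premise 6 (O(¬j -> u)) and O(¬j) yields O(u).
Applying K to premise 5 (O(u -> b)) and O(u) yields O(b).
However, premise 3 gives O(¬b).
We now have both O(b) and O(¬b) — b is simultaneously obligatory and forbidden, violating the D-axiom.

Inconsistent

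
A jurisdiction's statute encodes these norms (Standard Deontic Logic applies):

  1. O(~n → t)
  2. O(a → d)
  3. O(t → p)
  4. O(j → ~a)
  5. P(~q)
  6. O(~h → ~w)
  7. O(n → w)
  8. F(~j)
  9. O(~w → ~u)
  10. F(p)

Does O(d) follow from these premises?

No

Premise 2 is O(a → d), but O(a) is not derivable from the premises, so it does not yield O(d).
No other premise forces O(d). An ideal world satisfying every premise can still have d false, so O(d) is not derivable.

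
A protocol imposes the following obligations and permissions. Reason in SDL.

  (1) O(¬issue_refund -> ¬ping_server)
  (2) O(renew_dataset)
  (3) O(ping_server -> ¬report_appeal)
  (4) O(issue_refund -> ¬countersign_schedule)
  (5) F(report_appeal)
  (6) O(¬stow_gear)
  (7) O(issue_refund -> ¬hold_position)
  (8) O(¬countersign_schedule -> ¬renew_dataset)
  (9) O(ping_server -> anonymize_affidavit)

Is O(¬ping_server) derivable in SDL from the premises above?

Premise 2 states O(renew_dataset) outright.
The contrapositive of premise 8 (O(¬countersign_schedule -> ¬renew_dataset)) is O(renew_dataset -> countersign_schedule), and O(renew_dataset) is already established, so O(countersign_schedule).
Premise 4 is O(issue_refund -> ¬countersign_schedule); contrapositively O(countersign_schedule -> ¬issue_refund). Since O(countersign_schedule) holds, K gives O(¬issue_refund).
Premise 1 is O(¬issue_refund -> ¬ping_server); since O(¬issue_refund), deontic closure gives O(¬ping_server).
Premises 3, 5, 6, 7, 9 do not contribute to this derivation.
So O(¬ping_server) follows.

Yes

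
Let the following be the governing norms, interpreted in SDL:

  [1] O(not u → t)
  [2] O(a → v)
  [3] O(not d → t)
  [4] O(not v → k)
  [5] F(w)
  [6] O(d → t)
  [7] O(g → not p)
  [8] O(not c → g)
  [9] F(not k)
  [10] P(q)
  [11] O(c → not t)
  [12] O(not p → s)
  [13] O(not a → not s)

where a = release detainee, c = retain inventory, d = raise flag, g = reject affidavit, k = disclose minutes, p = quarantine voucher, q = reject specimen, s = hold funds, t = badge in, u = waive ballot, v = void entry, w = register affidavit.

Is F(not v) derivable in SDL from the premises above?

Premises 3 and 6 cover both cases: O(not d → t) and O(d → t). Since not d ∨ d is a tautology, O(t) follows.
Premise 11, O(c → not t), contraposes to O(t → not c); with O(t) we get O(not c).
Applying K to premise 8 (O(not c → g)) and O(not c) yields O(g).
From O(g) and premise 7, O(g → not p), we obtain O(not p).
With premise 12, O(not p → s), the K-axiom yields O(s).
Premise 13, O(not a → not s), contraposes to O(s → a); with O(s) we get O(a).
From O(a) and premise 2, O(a → v), we obtain O(v).
Premises 1, 4, 5, 9, 10 do not contribute to this derivation.
So O(v) holds, i.e. F(not v). The claim follows.

Yes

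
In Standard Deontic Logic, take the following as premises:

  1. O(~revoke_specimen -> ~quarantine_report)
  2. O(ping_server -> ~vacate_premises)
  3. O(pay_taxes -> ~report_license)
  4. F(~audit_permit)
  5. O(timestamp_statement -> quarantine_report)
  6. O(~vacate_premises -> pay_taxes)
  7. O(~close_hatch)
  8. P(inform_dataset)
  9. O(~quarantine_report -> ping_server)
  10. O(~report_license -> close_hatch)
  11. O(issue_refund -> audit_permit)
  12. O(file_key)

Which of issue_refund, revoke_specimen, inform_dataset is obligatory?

revoke_specimen

Premise 7 gives O(~close_hatch).
Premise 10, O(~report_license -> close_hatch), contraposes to O(~close_hatch -> report_license); with O(~close_hatch) we get O(report_license).
Premise 3, O(pay_taxes -> ~report_license), contraposes to O(report_license -> ~pay_taxes); with O(report_license) we get O(~pay_taxes).
The contrapositive of premise 6 (O(~vacate_premises -> pay_taxes)) is O(~pay_taxes -> vacate_premises), and O(~pay_taxes) is already established, so O(vacate_premises).
Premise 2 is O(ping_server -> ~vacate_premises); contrapositively O(vacate_premises -> ~ping_server). Since O(vacate_premises) holds, K gives O(~ping_server).
The contrapositive of premise 9 (O(~quarantine_report -> ping_server)) is O(~ping_server -> quarantine_report), and O(~ping_server) is already established, so O(quarantine_report).
Premise 1 is O(~revoke_specimen -> ~quarantine_report); contrapositively O(quarantine_report -> revoke_specimen). Since O(quarantine_report) holds, K gives O(revoke_specimen).
So O(revoke_specimen) holds — revoke_specimen is obligatory. None of the other listed options is made obligatory by any chain of premises.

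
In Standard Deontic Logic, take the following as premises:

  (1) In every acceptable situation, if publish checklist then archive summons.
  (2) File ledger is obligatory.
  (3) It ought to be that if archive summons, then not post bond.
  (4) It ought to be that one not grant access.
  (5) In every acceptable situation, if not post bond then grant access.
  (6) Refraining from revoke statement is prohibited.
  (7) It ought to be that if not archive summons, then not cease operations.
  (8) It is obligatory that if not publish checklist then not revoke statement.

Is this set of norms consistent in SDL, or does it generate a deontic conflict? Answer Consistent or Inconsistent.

Premise 6, F(¬revoke_statement), is equivalent to O(revoke_statement).
Premise 8, O(¬publish_checklist → ¬revoke_statement), contraposes to O(revoke_statement → publish_checklist); with O(revoke_statement) we get O(publish_checklist).
With premise 1, O(publish_checklist → archive_summons), the K-axiom yields O(archive_summons).
Applying K to premise 3 (O(archive_summons → ¬post_bond)) and O(archive_summons) yields O(¬post_bond).
Premise 5 is O(¬post_bond → grant_access); since O(¬post_bond), deontic closure gives O(grant_access).
However, premise 4 gives O(¬grant_access).
We now have both O(grant_access) and O(¬grant_access) — grant_access is simultaneously obligatory and forbidden, violating the D-axiom.

Inconsistent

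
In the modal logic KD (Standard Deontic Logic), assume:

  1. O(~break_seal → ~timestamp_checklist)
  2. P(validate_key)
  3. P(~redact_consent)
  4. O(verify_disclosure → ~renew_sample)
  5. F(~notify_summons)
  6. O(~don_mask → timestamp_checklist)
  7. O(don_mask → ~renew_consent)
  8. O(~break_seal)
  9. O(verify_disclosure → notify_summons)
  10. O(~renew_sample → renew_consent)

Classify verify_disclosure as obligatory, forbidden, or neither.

Premise 8 states O(~break_seal) outright.
With premise 1, O(~break_seal → ~timestamp_checklist), the K-axiom yields O(~timestamp_checklist).
The contrapositive of premise 6 (O(~don_mask → timestamp_checklist)) is O(~timestamp_checklist → don_mask), and O(~timestamp_checklist) is already established, so O(don_mask).
From O(don_mask) and premise 7, O(don_mask → ~renew_consent), we obtain O(~renew_consent).
The contrapositive of premise 10 (O(~renew_sample → renew_consent)) is O(~renew_consent → renew_sample), and O(~renew_consent) is already established, so O(renew_sample).
The contrapositive of premise 4 (O(verify_disclosure → ~renew_sample)) is O(renew_sample → ~verify_disclosure), and O(renew_sample) is already established, so O(~verify_disclosure).
Premises 2, 3, 5, 9 do not contribute to this derivation.
Thus O(~verify_disclosure), which is F(verify_disclosure): verify_disclosure is forbidden.

Forbidden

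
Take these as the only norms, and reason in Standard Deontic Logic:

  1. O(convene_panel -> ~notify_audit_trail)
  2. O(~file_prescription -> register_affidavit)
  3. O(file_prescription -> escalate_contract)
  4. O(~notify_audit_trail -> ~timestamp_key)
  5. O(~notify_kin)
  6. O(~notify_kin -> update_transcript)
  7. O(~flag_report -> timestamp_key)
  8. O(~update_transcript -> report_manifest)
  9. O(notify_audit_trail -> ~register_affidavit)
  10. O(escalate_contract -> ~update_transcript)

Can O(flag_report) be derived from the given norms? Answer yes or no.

Yes

Premise 5 gives O(~notify_kin).
Applying K to premise 6 (O(~notify_kin -> update_transcript)) and O(~notify_kin) yields O(update_transcript).
Premise 10, O(escalate_contract -> ~update_transcript), contraposes to O(update_transcript -> ~escalate_contract); with O(update_transcript) we get O(~escalate_contract).
Premise 3 is O(file_prescription -> escalate_contract); contrapositively O(~escalate_contract -> ~file_prescription). Since O(~escalate_contract) holds, K gives O(~file_prescription).
Premise 2 is O(~file_prescription -> register_affidavit); since O(~file_prescription), deontic closure gives O(register_affidavit).
Premise 9 is O(notify_audit_trail -> ~register_affidavit); contrapositively O(register_affidavit -> ~notify_audit_trail). Since O(register_affidavit) holds, K gives O(~notify_audit_trail).
From O(~notify_audit_trail) and premise 4, O(~notify_audit_trail -> ~timestamp_key), we obtain O(~timestamp_key).
The contrapositive of premise 7 (O(~flag_report -> timestamp_key)) is O(~timestamp_key -> flag_report), and O(~timestamp_key) is already established, so O(flag_report).
Premises 1, 8 do not contribute to this derivation.
So O(flag_report) follows.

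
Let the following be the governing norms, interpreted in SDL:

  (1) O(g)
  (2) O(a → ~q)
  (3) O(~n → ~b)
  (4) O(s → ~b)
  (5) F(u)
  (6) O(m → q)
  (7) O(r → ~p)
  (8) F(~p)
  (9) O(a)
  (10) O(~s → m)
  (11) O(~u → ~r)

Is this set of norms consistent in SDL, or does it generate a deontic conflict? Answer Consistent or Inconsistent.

Premise 7 is O(r → ~p), but O(r) is not derivable from the premises, so it does not yield O(~p).
So O(~p) is not derivable, and the apparent clash with O(p) does not arise.
A world satisfying every obligation exists (e.g. a=true, b=false, g=true, m=false, n=false, p=true, q=false, r=false, s=true, u=false); no atom is both obligatory and forbidden, so the set is consistent.

Consistent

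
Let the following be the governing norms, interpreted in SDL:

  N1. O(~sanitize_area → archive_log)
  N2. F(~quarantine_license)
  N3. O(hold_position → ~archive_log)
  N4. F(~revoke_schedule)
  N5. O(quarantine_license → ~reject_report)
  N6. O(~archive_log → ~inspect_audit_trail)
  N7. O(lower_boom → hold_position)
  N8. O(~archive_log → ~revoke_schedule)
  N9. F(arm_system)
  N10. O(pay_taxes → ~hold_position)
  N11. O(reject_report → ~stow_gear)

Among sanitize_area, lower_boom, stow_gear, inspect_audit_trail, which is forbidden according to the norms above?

Premise 4, F(~revoke_schedule), is equivalent to O(revoke_schedule).
Premise 8, O(~archive_log → ~revoke_schedule), contraposes to O(revoke_schedule → archive_log); with O(revoke_schedule) we get O(archive_log).
Premise 3, O(hold_position → ~archive_log), contraposes to O(archive_log → ~hold_position); with O(archive_log) we get O(~hold_position).
Premise 7, O(lower_boom → hold_position), contraposes to O(~hold_position → ~lower_boom); with O(~hold_position) we get O(~lower_boom).
So O(~lower_boom) holds, i.e. lower_boom is forbidden. None of the other listed options is forbidden under the premises.

lower_boom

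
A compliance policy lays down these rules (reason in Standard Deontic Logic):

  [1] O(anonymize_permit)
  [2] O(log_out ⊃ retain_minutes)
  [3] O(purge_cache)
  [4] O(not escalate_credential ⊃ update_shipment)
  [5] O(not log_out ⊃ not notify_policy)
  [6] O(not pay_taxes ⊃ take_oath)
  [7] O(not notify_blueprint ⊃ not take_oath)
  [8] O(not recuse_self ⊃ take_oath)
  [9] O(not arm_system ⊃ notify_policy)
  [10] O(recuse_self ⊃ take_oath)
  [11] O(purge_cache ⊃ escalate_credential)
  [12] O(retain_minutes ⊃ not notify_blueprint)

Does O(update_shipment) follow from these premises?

Premise 4 is O(not escalate_credential ⊃ update_shipment), but O(not escalate_credential) is not derivable from the premises, so it does not yield O(update_shipment).
No other premise forces O(update_shipment). An ideal world satisfying every premise can still have update_shipment false, so O(update_shipment) is not derivable.

No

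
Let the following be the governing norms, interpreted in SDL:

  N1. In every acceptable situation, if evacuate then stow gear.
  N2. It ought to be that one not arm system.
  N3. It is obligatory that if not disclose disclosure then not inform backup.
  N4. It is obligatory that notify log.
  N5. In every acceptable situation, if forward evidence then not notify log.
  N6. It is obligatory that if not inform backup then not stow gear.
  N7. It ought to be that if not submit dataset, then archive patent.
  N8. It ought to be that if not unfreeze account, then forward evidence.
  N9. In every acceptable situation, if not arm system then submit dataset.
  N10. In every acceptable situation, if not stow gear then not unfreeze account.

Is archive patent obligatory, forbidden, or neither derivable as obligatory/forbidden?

Premise 7 is O(¬submit_dataset → archive_patent), but O(¬submit_dataset) is not derivable from the premises, so it does not yield O(archive_patent).
No premise or chain of K-axiom applications forces O(archive_patent), and none forces O(¬archive_patent). So archive_patent is neither obligatory nor forbidden under these norms.

Neither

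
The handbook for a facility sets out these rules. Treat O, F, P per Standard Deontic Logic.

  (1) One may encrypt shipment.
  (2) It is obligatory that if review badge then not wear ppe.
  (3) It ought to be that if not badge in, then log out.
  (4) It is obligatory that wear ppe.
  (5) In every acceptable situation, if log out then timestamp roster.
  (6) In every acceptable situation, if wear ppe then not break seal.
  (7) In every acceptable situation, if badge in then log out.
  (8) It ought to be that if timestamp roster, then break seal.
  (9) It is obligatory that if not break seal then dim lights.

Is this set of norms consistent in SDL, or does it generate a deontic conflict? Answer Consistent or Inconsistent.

Premises 7 and 3 cover both cases: O(badge_in → log_out) and O(¬badge_in → log_out). Since badge_in ∨ ¬badge_in is a tautology, O(log_out) follows.
With premise 5, O(log_out → timestamp_roster), the K-axiom yields O(timestamp_roster).
With premise 8, O(timestamp_roster → break_seal), the K-axiom yields O(break_seal).
Premise 6, O(wear_ppe → ¬break_seal), contraposes to O(break_seal → ¬wear_ppe); with O(break_seal) we get O(¬wear_ppe).
But premise 4 directly asserts O(wear_ppe).
We now have both O(¬wear_ppe) and O(wear_ppe) — wear_ppe is simultaneously obligatory and forbidden, violating the D-axiom.

Inconsistent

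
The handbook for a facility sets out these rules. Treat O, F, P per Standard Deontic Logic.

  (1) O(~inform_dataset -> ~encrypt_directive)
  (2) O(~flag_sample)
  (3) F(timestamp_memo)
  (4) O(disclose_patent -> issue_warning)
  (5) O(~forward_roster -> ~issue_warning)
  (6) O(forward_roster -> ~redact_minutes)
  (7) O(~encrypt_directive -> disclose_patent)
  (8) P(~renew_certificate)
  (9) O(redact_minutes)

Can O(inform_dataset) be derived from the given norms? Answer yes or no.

Premise 9 states O(redact_minutes) outright.
The contrapositive of premise 6 (O(forward_roster -> ~redact_minutes)) is O(redact_minutes -> ~forward_roster), and O(redact_minutes) is already established, so O(~forward_roster).
From O(~forward_roster) and premise 5, O(~forward_roster -> ~issue_warning), we obtain O(~issue_warning).
Premise 4 is O(disclose_patent -> issue_warning); contrapositively O(~issue_warning -> ~disclose_patent). Since O(~issue_warning) holds, K gives O(~disclose_patent).
Premise 7 is O(~encrypt_directive -> disclose_patent); contrapositively O(~disclose_patent -> encrypt_directive). Since O(~disclose_patent) holds, K gives O(encrypt_directive).
The contrapositive of premise 1 (O(~inform_dataset -> ~encrypt_directive)) is O(encrypt_directive -> inform_dataset), and O(encrypt_directive) is already established, so O(inform_dataset).
Premises 2, 3, 8 do not contribute to this derivation.
So O(inform_dataset) follows.

Yes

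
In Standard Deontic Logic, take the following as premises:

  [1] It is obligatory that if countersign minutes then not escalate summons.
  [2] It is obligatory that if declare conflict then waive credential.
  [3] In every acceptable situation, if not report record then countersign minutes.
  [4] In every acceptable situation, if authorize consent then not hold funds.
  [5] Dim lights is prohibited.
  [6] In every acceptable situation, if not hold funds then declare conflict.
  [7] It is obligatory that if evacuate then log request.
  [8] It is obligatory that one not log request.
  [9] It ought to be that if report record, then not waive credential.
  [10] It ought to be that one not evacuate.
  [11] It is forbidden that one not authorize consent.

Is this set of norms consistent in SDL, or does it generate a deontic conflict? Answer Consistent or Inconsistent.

Consistent

Premise 7 is O(evacuate → log_request), but O(evacuate) is not derivable from the premises, so it does not yield O(log_request).
So O(log_request) is not derivable, and the apparent clash with O(¬log_request) does not arise.
A world satisfying every obligation exists (e.g. authorize_consent=true, countersign_minutes=true, declare_conflict=true, dim_lights=false, escalate_summons=false, evacuate=false, hold_funds=false, log_request=false, report_record=false, waive_credential=true); no atom is both obligatory and forbidden, so the set is consistent.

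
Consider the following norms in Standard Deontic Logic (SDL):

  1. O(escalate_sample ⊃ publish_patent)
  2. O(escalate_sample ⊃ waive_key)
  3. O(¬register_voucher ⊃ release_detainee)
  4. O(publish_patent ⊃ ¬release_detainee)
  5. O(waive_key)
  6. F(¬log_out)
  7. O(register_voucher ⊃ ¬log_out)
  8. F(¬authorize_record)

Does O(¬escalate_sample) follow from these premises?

Yes

Premise 6, F(¬log_out), is equivalent to O(log_out).
The contrapositive of premise 7 (O(register_voucher ⊃ ¬log_out)) is O(log_out ⊃ ¬register_voucher), and O(log_out) is already established, so O(¬register_voucher).
Applying K to premise 3 (O(¬register_voucher ⊃ release_detainee)) and O(¬register_voucher) yields O(release_detainee).
Premise 4, O(publish_patent ⊃ ¬release_detainee), contraposes to O(release_detainee ⊃ ¬publish_patent); with O(release_detainee) we get O(¬publish_patent).
Premise 1, O(escalate_sample ⊃ publish_patent), contraposes to O(¬publish_patent ⊃ ¬escalate_sample); with O(¬publish_patent) we get O(¬escalate_sample).
Premises 2, 5, 8 do not contribute to this derivation.
So O(¬escalate_sample) follows.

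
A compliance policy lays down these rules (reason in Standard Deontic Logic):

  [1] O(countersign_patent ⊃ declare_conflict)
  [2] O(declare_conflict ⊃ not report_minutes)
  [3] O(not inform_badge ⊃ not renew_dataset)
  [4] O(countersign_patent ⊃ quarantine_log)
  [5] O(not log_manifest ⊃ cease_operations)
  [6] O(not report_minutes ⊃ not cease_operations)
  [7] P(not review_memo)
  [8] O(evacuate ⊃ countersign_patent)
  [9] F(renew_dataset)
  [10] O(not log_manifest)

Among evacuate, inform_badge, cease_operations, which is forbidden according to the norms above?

Premise 10 gives O(not log_manifest).
With premise 5, O(not log_manifest ⊃ cease_operations), the K-axiom yields O(cease_operations).
Premise 6 is O(not report_minutes ⊃ not cease_operations); contrapositively O(cease_operations ⊃ report_minutes). Since O(cease_operations) holds, K gives O(report_minutes).
The contrapositive of premise 2 (O(declare_conflict ⊃ not report_minutes)) is O(report_minutes ⊃ not declare_conflict), and O(report_minutes) is already established, so O(not declare_conflict).
The contrapositive of premise 1 (O(countersign_patent ⊃ declare_conflict)) is O(not declare_conflict ⊃ not countersign_patent), and O(not declare_conflict) is already established, so O(not countersign_patent).
The contrapositive of premise 8 (O(evacuate ⊃ countersign_patent)) is O(not countersign_patent ⊃ not evacuate), and O(not countersign_patent) is already established, so O(not evacuate).
So O(not evacuate) holds, i.e. evacuate is forbidden. None of the other listed options is forbidden under the premises.

evacuate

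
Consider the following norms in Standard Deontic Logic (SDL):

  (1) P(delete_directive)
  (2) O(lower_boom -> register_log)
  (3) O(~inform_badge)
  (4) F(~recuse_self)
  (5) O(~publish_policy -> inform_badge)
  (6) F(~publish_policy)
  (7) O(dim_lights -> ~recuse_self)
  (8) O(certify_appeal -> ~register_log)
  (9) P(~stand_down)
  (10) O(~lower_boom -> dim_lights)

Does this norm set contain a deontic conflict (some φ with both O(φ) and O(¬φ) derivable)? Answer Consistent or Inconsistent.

Premise 5 is O(~publish_policy -> inform_badge), but O(~publish_policy) is not derivable from the premises, so it does not yield O(inform_badge).
So O(inform_badge) is not derivable, and the apparent clash with O(~inform_badge) does not arise.
A world satisfying every obligation exists (e.g. certify_appeal=false, delete_directive=false, dim_lights=false, inform_badge=false, lower_boom=true, publish_policy=true, recuse_self=true, register_log=true, stand_down=false); no atom is both obligatory and forbidden, so the set is consistent.

Consistent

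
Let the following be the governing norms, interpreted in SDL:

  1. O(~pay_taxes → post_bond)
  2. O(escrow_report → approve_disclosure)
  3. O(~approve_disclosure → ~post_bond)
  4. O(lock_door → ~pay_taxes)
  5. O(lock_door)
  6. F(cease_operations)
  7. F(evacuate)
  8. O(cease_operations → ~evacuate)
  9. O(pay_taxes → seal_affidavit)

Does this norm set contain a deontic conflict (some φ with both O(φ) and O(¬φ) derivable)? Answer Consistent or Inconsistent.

Consistent

Premise 8 is O(cease_operations → ~evacuate); even if O(~evacuate) held, inferring O(cease_operations) would be affirming the consequent — invalid.
So O(cease_operations) is not derivable, and the apparent clash with O(~cease_operations) does not arise.
A world satisfying every obligation exists (e.g. approve_disclosure=true, cease_operations=false, escrow_report=false, evacuate=false, lock_door=true, pay_taxes=false, post_bond=true, seal_affidavit=false); no atom is both obligatory and forbidden, so the set is consistent.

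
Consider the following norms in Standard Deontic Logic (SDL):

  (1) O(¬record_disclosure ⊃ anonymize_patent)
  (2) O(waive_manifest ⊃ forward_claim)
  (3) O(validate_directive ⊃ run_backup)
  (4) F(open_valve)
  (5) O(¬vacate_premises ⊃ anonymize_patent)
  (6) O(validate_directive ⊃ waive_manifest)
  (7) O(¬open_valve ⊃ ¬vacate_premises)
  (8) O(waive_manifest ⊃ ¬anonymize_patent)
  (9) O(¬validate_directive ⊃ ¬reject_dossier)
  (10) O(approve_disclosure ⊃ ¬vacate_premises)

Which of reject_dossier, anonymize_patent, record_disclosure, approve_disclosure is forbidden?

Premise 4 is F(open_valve), i.e. O(¬open_valve).
Applying K to premise 7 (O(¬open_valve ⊃ ¬vacate_premises)) and O(¬open_valve) yields O(¬vacate_premises).
With premise 5, O(¬vacate_premises ⊃ anonymize_patent), the K-axiom yields O(anonymize_patent).
Premise 8, O(waive_manifest ⊃ ¬anonymize_patent), contraposes to O(anonymize_patent ⊃ ¬waive_manifest); with O(anonymize_patent) we get O(¬waive_manifest).
Premise 6 is O(validate_directive ⊃ waive_manifest); contrapositively O(¬waive_manifest ⊃ ¬validate_directive). Since O(¬waive_manifest) holds, K gives O(¬validate_directive).
Premise 9 is O(¬validate_directive ⊃ ¬reject_dossier); since O(¬validate_directive), deontic closure gives O(¬reject_dossier).
So O(¬reject_dossier) holds, i.e. reject_dossier is forbidden. None of the other listed options is forbidden under the premises.

reject_dossier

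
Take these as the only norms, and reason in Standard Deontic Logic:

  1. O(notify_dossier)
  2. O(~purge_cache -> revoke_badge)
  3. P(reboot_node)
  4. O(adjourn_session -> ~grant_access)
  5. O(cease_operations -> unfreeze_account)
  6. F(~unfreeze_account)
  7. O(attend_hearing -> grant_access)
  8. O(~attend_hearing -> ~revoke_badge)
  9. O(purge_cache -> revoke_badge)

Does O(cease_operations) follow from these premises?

Premise 5 is O(cease_operations -> unfreeze_account); even if O(unfreeze_account) held, inferring O(cease_operations) would be affirming the consequent — invalid.
No other premise forces O(cease_operations). An ideal world satisfying every premise can still have cease_operations false, so O(cease_operations) is not derivable.

No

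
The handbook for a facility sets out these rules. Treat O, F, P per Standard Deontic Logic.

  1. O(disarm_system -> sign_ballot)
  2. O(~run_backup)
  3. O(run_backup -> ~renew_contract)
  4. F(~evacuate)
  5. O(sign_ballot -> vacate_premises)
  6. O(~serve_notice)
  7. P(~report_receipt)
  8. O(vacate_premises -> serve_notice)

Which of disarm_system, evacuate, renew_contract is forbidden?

From premise 6 we have O(~serve_notice).
The contrapositive of premise 8 (O(vacate_premises -> serve_notice)) is O(~serve_notice -> ~vacate_premises), and O(~serve_notice) is already established, so O(~vacate_premises).
Premise 5, O(sign_ballot -> vacate_premises), contraposes to O(~vacate_premises -> ~sign_ballot); with O(~vacate_premises) we get O(~sign_ballot).
The contrapositive of premise 1 (O(disarm_system -> sign_ballot)) is O(~sign_ballot -> ~disarm_system), and O(~sign_ballot) is already established, so O(~disarm_system).
So O(~disarm_system) holds, i.e. disarm_system is forbidden. None of the other listed options is forbidden under the premises.

disarm_system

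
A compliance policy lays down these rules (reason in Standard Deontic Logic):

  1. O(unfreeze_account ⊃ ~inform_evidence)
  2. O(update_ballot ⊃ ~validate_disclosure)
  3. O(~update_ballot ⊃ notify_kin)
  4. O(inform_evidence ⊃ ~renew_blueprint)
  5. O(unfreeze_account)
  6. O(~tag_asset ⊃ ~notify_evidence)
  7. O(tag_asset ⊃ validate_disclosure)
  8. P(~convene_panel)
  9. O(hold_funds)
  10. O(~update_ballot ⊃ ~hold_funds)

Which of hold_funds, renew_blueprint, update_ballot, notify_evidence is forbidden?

notify_evidence

Premise 9 states O(hold_funds) outright.
The contrapositive of premise 10 (O(~update_ballot ⊃ ~hold_funds)) is O(hold_funds ⊃ update_ballot), and O(hold_funds) is already established, so O(update_ballot).
Applying K to premise 2 (O(update_ballot ⊃ ~validate_disclosure)) and O(update_ballot) yields O(~validate_disclosure).
Premise 7, O(tag_asset ⊃ validate_disclosure), contraposes to O(~validate_disclosure ⊃ ~tag_asset); with O(~validate_disclosure) we get O(~tag_asset).
With premise 6, O(~tag_asset ⊃ ~notify_evidence), the K-axiom yields O(~notify_evidence).
So O(~notify_evidence) holds, i.e. notify_evidence is forbidden. None of the other listed options is forbidden under the premises.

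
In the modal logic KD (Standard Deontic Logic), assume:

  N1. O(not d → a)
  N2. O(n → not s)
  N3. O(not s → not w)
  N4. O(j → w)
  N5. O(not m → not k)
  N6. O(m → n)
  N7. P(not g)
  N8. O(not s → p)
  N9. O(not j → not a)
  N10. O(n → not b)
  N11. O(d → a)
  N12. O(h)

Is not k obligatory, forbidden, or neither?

Premises 1 and 11 are O(not d → a) and O(d → a); every ideal world satisfies not d or d, so in either case a holds — hence O(a).
Premise 9 is O(not j → not a); contrapositively O(a → j). Since O(a) holds, K gives O(j).
From O(j) and premise 4, O(j → w), we obtain O(w).
Premise 3 is O(not s → not w); contrapositively O(w → s). Since O(w) holds, K gives O(s).
Premise 2, O(n → not s), contraposes to O(s → not n); with O(s) we get O(not n).
Premise 6 is O(m → n); contrapositively O(not n → not m). Since O(not n) holds, K gives O(not m).
From O(not m) and premise 5, O(not m → not k), we obtain O(not k).
Premises 7, 8, 10, 12 do not contribute to this derivation.
Hence not k is obligatory.

Obligatory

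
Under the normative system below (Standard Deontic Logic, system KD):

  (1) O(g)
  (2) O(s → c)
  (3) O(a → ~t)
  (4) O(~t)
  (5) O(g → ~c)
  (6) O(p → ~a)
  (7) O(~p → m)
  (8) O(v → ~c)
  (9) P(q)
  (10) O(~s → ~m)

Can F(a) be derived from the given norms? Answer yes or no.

From premise 1 we have O(g).
Applying K to premise 5 (O(g → ~c)) and O(g) yields O(~c).
Premise 2 is O(s → c); contrapositively O(~c → ~s). Since O(~c) holds, K gives O(~s).
Applying K to premise 10 (O(~s → ~m)) and O(~s) yields O(~m).
Premise 7 is O(~p → m); contrapositively O(~m → p). Since O(~m) holds, K gives O(p).
Applying K to premise 6 (O(p → ~a)) and O(p) yields O(~a).
Premises 3, 4, 8, 9 do not contribute to this derivation.
So O(~a) holds, i.e. F(a). The claim follows.

Yes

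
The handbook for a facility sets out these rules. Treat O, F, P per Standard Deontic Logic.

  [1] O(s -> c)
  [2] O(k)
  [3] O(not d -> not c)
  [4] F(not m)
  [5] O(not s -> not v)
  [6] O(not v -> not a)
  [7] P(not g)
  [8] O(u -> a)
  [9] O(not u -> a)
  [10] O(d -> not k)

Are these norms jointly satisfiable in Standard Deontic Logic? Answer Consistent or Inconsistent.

Premises 8 and 9 cover both cases: O(u -> a) and O(not u -> a). Since u ∨ not u is a tautology, O(a) follows.
The contrapositive of premise 6 (O(not v -> not a)) is O(a -> v), and O(a) is already established, so O(v).
The contrapositive of premise 5 (O(not s -> not v)) is O(v -> s), and O(v) is already established, so O(s).
From O(s) and premise 1, O(s -> c), we obtain O(c).
The contrapositive of premise 3 (O(not d -> not c)) is O(c -> d), and O(c) is already established, so O(d).
With premise 10, O(d -> not k), the K-axiom yields O(not k).
Yet premise 2 states O(k).
We now have both O(not k) and O(k) — k is simultaneously obligatory and forbidden, violating the D-axiom.

Inconsistent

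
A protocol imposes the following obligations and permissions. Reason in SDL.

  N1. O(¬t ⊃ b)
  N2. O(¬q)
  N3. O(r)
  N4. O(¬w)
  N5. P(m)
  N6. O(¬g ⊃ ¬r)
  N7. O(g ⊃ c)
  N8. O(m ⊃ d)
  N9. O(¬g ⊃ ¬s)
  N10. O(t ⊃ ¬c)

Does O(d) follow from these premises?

Premise 8 is O(m ⊃ d), but O(m) is not derivable from the premises (the permission P(m) asserts only ¬O(¬m), not O(m)), so it does not yield O(d).
No other premise forces O(d). An ideal world satisfying every premise can still have d false, so O(d) is not derivable.

No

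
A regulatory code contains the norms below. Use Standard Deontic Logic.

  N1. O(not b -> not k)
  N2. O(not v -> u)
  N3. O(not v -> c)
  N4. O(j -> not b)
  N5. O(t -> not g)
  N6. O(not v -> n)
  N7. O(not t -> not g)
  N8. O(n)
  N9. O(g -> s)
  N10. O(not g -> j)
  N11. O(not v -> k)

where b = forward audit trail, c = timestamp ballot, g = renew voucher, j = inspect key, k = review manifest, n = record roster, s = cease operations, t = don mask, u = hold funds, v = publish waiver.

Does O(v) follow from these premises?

Yes

Premises 7 and 5 cover both cases: O(not t -> not g) and O(t -> not g). Since not t ∨ t is a tautology, O(not g) follows.
With premise 10, O(not g -> j), the K-axiom yields O(j).
Premise 4 is O(j -> not b); since O(j), deontic closure gives O(not b).
From O(not b) and premise 1, O(not b -> not k), we obtain O(not k).
Premise 11, O(not v -> k), contraposes to O(not k -> v); with O(not k) we get O(v).
Premises 2, 3, 6, 8, 9 do not contribute to this derivation.
So O(v) follows.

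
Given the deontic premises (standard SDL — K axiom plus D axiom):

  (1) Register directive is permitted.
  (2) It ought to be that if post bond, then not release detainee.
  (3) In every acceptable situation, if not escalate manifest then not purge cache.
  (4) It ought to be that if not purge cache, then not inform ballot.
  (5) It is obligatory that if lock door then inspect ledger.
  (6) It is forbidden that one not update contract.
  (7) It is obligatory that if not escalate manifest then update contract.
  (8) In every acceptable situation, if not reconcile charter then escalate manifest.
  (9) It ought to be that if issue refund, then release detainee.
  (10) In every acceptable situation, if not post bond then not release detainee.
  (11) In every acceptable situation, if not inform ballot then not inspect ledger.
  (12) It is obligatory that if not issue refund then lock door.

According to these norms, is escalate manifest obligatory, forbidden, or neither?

By case analysis on post_bond: premise 2 gives O(post_bond → ¬release_detainee) and premise 10 gives O(¬post_bond → ¬release_detainee), so O(¬release_detainee) either way.
Premise 9 is O(issue_refund → release_detainee); contrapositively O(¬release_detainee → ¬issue_refund). Since O(¬release_detainee) holds, K gives O(¬issue_refund).
With premise 12, O(¬issue_refund → lock_door), the K-axiom yields O(lock_door).
With premise 5, O(lock_door → inspect_ledger), the K-axiom yields O(inspect_ledger).
Premise 11, O(¬inform_ballot → ¬inspect_ledger), contraposes to O(inspect_ledger → inform_ballot); with O(inspect_ledger) we get O(inform_ballot).
The contrapositive of premise 4 (O(¬purge_cache → ¬inform_ballot)) is O(inform_ballot → purge_cache), and O(inform_ballot) is already established, so O(purge_cache).
The contrapositive of premise 3 (O(¬escalate_manifest → ¬purge_cache)) is O(purge_cache → escalate_manifest), and O(purge_cache) is already established, so O(escalate_manifest).
Premises 1, 6, 7, 8 do not contribute to this derivation.
Hence escalate_manifest is obligatory.

Obligatory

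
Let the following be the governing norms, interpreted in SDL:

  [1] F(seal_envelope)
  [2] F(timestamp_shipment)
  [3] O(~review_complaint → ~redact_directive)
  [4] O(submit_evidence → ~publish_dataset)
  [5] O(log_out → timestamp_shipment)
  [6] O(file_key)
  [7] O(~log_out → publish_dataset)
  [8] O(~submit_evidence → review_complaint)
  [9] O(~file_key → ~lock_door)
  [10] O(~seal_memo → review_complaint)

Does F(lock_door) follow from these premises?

No

Premise 9 is O(~file_key → ~lock_door), but O(~file_key) is not derivable from the premises, so it does not yield O(~lock_door).
No other premise forces O(~lock_door). An ideal world satisfying every premise can still have lock_door true, so F(lock_door) is not derivable.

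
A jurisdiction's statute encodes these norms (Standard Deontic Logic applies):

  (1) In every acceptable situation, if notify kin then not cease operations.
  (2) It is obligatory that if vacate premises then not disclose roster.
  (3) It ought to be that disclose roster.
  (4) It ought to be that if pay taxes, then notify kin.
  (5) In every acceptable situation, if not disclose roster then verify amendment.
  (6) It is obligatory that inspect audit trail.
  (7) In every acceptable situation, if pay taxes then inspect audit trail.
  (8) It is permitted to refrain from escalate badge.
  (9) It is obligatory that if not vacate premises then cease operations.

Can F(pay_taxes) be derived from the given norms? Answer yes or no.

Yes

Premise 3 states O(disclose_roster) outright.
Premise 2, O(vacate_premises → ¬disclose_roster), contraposes to O(disclose_roster → ¬vacate_premises); with O(disclose_roster) we get O(¬vacate_premises).
Premise 9 is O(¬vacate_premises → cease_operations); since O(¬vacate_premises), deontic closure gives O(cease_operations).
Premise 1, O(notify_kin → ¬cease_operations), contraposes to O(cease_operations → ¬notify_kin); with O(cease_operations) we get O(¬notify_kin).
The contrapositive of premise 4 (O(pay_taxes → notify_kin)) is O(¬notify_kin → ¬pay_taxes), and O(¬notify_kin) is already established, so O(¬pay_taxes).
Premises 5, 6, 7, 8 do not contribute to this derivation.
So O(¬pay_taxes) holds, i.e. F(pay_taxes). The claim follows.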